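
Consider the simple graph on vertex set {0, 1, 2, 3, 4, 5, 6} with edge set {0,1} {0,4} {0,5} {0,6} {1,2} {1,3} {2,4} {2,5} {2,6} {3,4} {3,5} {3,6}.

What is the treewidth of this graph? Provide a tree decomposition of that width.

Treewidth 3.
One optimal decomposition is:
Bags: B1 = {0, 2, 3, 4}  B2 = {0, 1, 2, 3}  B3 = {0, 2, 3, 5}  B4 = {0, 2, 3, 6}
Tree: B1–B2, B2–B3, B3–B4

Each bag holds 4 vertices, so the decomposition has width 3, which upper-bounds the treewidth. For the lower bound: the 4 vertex sets {2,4}, {1,3}, {0}, {5} are disjoint, each induces a connected subgraph, and every pair is joined by at least one edge of G. Contracting each set to a single vertex therefore yields K_{4} as a minor, and since treewidth is minor-monotone, tw(G) ≥ tw(K_{4}) = 3. The upper and lower bounds meet at 3, so that is the treewidth.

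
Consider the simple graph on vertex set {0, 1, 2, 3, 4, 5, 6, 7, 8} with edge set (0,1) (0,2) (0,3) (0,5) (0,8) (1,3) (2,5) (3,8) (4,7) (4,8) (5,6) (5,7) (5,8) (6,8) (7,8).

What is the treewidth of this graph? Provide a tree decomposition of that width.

Every bag has size at most 3, so the width is 3 − 1 = 2 and tw(G) ≤ 2. Conversely, {0, 3, 8} is a clique of size 3, and the vertices of any clique must share a bag in every tree decomposition; so some bag has ≥ 3 vertices and tw(G) ≥ 2. Therefore the treewidth is 2.

Treewidth 2.
One such decomposition:
Bags: B1 = {0, 5, 8}  B2 = {0, 2, 5}  B3 = {5, 7, 8}  B4 = {0, 3, 8}  B5 = {5, 6, 8}  B6 = {4, 7, 8}  B7 = {0, 1, 3}
Tree: B1–B2, B1–B3, B1–B4, B3–B5, B3–B6, B4–B7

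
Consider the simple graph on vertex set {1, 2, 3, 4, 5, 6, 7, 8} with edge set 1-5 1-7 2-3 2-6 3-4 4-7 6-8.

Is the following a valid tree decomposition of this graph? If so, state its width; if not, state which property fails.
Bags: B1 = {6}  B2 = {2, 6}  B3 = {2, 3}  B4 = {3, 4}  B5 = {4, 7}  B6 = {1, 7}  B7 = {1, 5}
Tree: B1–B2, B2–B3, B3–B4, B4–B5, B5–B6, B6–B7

No — vertex 8 appears in no bag.

A tree decomposition must satisfy three properties: every vertex lies in some bag; for every edge, both endpoints lie together in some bag; and for every vertex, the bags containing it form a connected subtree. Here vertex 8 appears in no bag, so the decomposition is invalid.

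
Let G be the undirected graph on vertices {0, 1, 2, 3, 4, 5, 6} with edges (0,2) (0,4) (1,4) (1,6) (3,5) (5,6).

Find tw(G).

A width-1 tree decomposition is:
Bags: B1 = {0, 2}  B2 = {0, 4}  B3 = {1, 4}  B4 = {1, 6}  B5 = {5, 6}  B6 = {3, 5}
Tree: B1–B2, B2–B3, B3–B4, B4–B5, B5–B6
Every bag has size at most 2, so the width is 2 − 1 = 1 and tw(G) ≤ 1. Any graph with an edge has treewidth ≥ 1, and G has the edge 2–0. Hence tw(G) = 1 exactly.

1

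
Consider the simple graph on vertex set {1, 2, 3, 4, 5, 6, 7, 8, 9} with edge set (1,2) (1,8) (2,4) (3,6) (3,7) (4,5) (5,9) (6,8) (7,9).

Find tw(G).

2

A width-2 tree decomposition is:
Bags: B1 = {1, 2, 4}  B2 = {1, 4, 5}  B3 = {1, 5, 9}  B4 = {1, 7, 9}  B5 = {1, 3, 7}  B6 = {1, 3, 6}  B7 = {1, 6, 8}
Tree: B1–B2, B2–B3, B3–B4, B4–B5, B5–B6, B6–B7
The largest bag has 3 vertices, giving width 2; this decomposition certifies tw(G) ≤ 2. The edges 1–2–4–5–9–7–3–6–8–1 form a cycle, so G is not a tree and its treewidth is at least 2. Hence tw(G) = 2 exactly.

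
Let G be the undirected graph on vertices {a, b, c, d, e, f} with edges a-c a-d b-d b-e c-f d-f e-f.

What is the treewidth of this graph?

A width-2 tree decomposition is:
Bags: B1 = {a, c, f}  B2 = {a, d, f}  B3 = {d, e, f}  B4 = {b, d, e}
Tree: B1–B2, B2–B3, B3–B4
Each bag holds 3 vertices, so the decomposition has width 2, which upper-bounds the treewidth. Since c–a–d–f–c is a cycle in G, G is not acyclic. Forests are exactly the graphs of treewidth ≤ 1, so tw(G) ≥ 2. Hence tw(G) = 2 exactly.

2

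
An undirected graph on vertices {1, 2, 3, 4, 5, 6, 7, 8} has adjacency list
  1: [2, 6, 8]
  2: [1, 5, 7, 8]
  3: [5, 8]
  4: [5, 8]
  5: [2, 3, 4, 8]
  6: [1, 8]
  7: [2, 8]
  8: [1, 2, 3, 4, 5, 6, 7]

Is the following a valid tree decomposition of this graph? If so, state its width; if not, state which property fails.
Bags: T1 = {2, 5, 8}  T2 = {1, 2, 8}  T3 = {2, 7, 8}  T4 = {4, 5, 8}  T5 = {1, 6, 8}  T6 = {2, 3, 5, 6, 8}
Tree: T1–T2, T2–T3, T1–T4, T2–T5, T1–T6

No — bags containing vertex 6 are not connected in the tree.

A tree decomposition must satisfy three properties: every vertex lies in some bag; for every edge, both endpoints lie together in some bag; and for every vertex, the bags containing it form a connected subtree. Here bags containing vertex 6 are not connected in the tree, so the decomposition is invalid.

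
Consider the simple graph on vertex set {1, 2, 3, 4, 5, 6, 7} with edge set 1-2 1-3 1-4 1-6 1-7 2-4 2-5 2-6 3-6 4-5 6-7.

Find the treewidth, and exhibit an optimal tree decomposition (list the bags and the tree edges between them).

Every bag has size at most 3, so the width is 3 − 1 = 2 and tw(G) ≤ 2. On the other hand G contains the 3-clique {1, 2, 4}. A clique must lie in a single bag of any decomposition, so no decomposition can have width below 2. The upper and lower bounds meet at 2, so that is the treewidth.

Treewidth 2.
One optimal decomposition is:
Bags: B1 = {1, 2, 6}  B2 = {1, 6, 7}  B3 = {1, 2, 4}  B4 = {2, 4, 5}  B5 = {1, 3, 6}
Tree: B1–B2, B1–B3, B3–B4, B1–B5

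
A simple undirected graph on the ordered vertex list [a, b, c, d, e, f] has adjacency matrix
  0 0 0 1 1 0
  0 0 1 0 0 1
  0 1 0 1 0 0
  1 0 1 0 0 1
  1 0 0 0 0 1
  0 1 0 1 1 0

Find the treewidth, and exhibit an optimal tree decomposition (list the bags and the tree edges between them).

Treewidth 2.
Bags: B1 = {b, c, d}  B2 = {b, d, f}  B3 = {a, d, f}  B4 = {a, e, f}
Tree: B1–B2, B2–B3, B3–B4

Every bag has size at most 3, so the width is 3 − 1 = 2 and tw(G) ≤ 2. The edges c–b–f–d–c form a cycle, so G is not a tree and its treewidth is at least 2. The upper and lower bounds meet at 2, so that is the treewidth.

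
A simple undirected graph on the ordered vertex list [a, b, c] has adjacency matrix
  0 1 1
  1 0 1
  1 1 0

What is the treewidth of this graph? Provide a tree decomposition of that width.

Treewidth 2.
Bags: B1 = {a, b, c}
Tree: (single bag)

With just one bag of size 3, the width is 3 − 1 = 2, so tw(G) ≤ 2. On the other hand G contains the 3-clique {a, b, c}. A clique must lie in a single bag of any decomposition, so no decomposition can have width below 2. Hence tw(G) = 2 exactly.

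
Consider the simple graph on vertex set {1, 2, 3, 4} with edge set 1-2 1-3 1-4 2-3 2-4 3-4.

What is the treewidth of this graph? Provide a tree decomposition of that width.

Treewidth 3.
One optimal decomposition is:
Bags: B1 = {1, 2, 3, 4}
Tree: (single bag)

With just one bag of size 4, the width is 4 − 1 = 3, so tw(G) ≤ 3. On the other hand G contains the 4-clique {1, 2, 3, 4}. A clique must lie in a single bag of any decomposition, so no decomposition can have width below 3. Hence tw(G) = 3 exactly.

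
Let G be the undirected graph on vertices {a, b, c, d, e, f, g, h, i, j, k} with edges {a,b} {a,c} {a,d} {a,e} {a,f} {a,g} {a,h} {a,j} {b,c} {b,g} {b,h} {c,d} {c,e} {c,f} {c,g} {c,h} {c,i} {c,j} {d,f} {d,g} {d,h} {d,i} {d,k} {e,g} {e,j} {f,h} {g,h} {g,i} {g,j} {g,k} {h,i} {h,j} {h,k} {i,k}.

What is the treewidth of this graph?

A width-4 tree decomposition is:
Bags: B1 = {a, c, d, g, h}  B2 = {c, d, g, h, i}  B3 = {a, c, g, h, j}  B4 = {d, g, h, i, k}  B5 = {a, c, e, g, j}  B6 = {a, b, c, g, h}  B7 = {a, c, d, f, h}
Tree: B1–B2, B1–B3, B2–B4, B3–B5, B3–B6, B1–B7
The largest bag has 5 vertices, giving width 4; this decomposition certifies tw(G) ≤ 4. Conversely, {a, c, e, g, j} is a clique of size 5, and the vertices of any clique must share a bag in every tree decomposition; so some bag has ≥ 5 vertices and tw(G) ≥ 4. Combining the bounds, tw(G) = 4.

4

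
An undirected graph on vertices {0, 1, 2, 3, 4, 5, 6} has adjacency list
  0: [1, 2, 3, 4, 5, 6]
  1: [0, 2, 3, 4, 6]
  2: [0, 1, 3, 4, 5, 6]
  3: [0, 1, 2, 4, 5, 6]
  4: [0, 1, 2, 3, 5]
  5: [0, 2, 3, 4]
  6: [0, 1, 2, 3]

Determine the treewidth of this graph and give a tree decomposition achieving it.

Treewidth 4.
One optimal decomposition is:
Bags: B1 = {0, 1, 2, 3, 4}  B2 = {0, 2, 3, 4, 5}  B3 = {0, 1, 2, 3, 6}
Tree: B1–B2, B1–B3

Each bag holds 5 vertices, so the decomposition has width 4, which upper-bounds the treewidth. On the other hand G contains the 5-clique {0, 1, 2, 3, 4}. A clique must lie in a single bag of any decomposition, so no decomposition can have width below 4. Hence tw(G) = 4 exactly.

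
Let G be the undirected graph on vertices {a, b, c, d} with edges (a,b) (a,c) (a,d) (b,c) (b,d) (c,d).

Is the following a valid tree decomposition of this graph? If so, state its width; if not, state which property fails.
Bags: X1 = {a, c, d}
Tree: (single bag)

A tree decomposition must satisfy three properties: every vertex lies in some bag; for every edge, both endpoints lie together in some bag; and for every vertex, the bags containing it form a connected subtree. Here vertex b appears in no bag, so the decomposition is invalid.

No — vertex b appears in no bag.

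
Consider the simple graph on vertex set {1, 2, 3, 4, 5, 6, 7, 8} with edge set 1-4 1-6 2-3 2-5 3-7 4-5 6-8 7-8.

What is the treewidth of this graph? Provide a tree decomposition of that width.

Treewidth 2.
Bags: B1 = {2, 4, 5}  B2 = {2, 3, 4}  B3 = {3, 4, 7}  B4 = {4, 7, 8}  B5 = {4, 6, 8}  B6 = {1, 4, 6}
Tree: B1–B2, B2–B3, B3–B4, B4–B5, B5–B6

Every bag has size at most 3, so the width is 3 − 1 = 2 and tw(G) ≤ 2. Since 4–5–2–3–7–8–6–1–4 is a cycle in G, G is not acyclic. Forests are exactly the graphs of treewidth ≤ 1, so tw(G) ≥ 2. The upper and lower bounds meet at 2, so that is the treewidth.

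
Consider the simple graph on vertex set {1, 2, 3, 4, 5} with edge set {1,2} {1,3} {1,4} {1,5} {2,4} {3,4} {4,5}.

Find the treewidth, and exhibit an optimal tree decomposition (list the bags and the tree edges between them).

Each bag holds 3 vertices, so the decomposition has width 2, which upper-bounds the treewidth. Conversely, {1, 2, 4} is a clique of size 3, and the vertices of any clique must share a bag in every tree decomposition; so some bag has ≥ 3 vertices and tw(G) ≥ 2. Combining the bounds, tw(G) = 2.

Treewidth 2.
One such decomposition:
Bags: B1 = {1, 4, 5}  B2 = {1, 3, 4}  B3 = {1, 2, 4}
Tree: B1–B2, B1–B3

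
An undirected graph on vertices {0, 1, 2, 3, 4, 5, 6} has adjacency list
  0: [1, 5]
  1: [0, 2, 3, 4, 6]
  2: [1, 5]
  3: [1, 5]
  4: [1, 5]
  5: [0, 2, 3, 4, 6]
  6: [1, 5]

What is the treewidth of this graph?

2

A width-2 tree decomposition is:
Bags: B1 = {1, 2, 5}  B2 = {0, 1, 5}  B3 = {1, 3, 5}  B4 = {1, 5, 6}  B5 = {1, 4, 5}
Tree: B1–B2, B2–B3, B3–B4, B4–B5
Each bag holds 3 vertices, so the decomposition has width 2, which upper-bounds the treewidth. For the lower bound, G contains the cycle 5–2–1–0–5, so G is not a forest; only forests have treewidth ≤ 1, hence tw(G) ≥ 2. The upper and lower bounds meet at 2, so that is the treewidth.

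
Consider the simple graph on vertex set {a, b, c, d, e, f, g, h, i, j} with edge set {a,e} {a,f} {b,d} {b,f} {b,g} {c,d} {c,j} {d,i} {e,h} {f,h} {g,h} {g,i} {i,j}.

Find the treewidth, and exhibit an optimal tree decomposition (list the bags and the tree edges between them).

Every bag has size at most 3, so the width is 3 − 1 = 2 and tw(G) ≤ 2. The edges a–e–h–f–a form a cycle, so G is not a tree and its treewidth is at least 2. Therefore the treewidth is 2.

Treewidth 2.
Bags: B1 = {a, e, f}  B2 = {e, f, h}  B3 = {b, f, h}  B4 = {b, g, h}  B5 = {b, d, g}  B6 = {d, g, i}  B7 = {c, d, i}  B8 = {c, i, j}
Tree: B1–B2, B2–B3, B3–B4, B4–B5, B5–B6, B6–B7, B7–B8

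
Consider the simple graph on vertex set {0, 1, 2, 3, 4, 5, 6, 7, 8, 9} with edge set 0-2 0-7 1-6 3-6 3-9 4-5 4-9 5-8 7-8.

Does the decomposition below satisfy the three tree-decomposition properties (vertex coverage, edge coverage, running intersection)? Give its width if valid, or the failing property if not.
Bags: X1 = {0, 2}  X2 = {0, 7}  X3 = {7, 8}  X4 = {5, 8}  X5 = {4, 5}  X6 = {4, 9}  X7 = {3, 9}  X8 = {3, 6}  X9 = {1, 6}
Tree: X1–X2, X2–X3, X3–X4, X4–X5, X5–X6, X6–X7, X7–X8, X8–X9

Vertex coverage: the bags together contain {0, 1, 2, 3, 4, 5, 6, 7, 8, 9}, the full vertex set. Edge coverage: each edge of G has both endpoints in at least one bag. Running intersection: for every vertex, the bags containing it form a connected subtree. All three properties hold, so this is a valid tree decomposition of width max|bag| − 1 = 1, and hence tw(G) ≤ 1.

Yes; width 1.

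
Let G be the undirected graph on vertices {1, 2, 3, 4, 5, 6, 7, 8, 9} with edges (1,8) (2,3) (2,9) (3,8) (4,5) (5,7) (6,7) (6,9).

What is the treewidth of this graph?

A width-1 tree decomposition is:
Bags: B1 = {1, 8}  B2 = {3, 8}  B3 = {2, 3}  B4 = {2, 9}  B5 = {6, 9}  B6 = {6, 7}  B7 = {5, 7}  B8 = {4, 5}
Tree: B1–B2, B2–B3, B3–B4, B4–B5, B5–B6, B6–B7, B7–B8
Every bag has size at most 2, so the width is 2 − 1 = 1 and tw(G) ≤ 1. Any graph with an edge has treewidth ≥ 1, and G has the edge 1–8. Combining the bounds, tw(G) = 1.

1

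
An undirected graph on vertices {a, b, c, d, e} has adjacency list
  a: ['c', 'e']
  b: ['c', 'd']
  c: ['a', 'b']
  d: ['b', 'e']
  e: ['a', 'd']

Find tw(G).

2

A width-2 tree decomposition is:
Bags: B1 = {b, d, e}  B2 = {b, c, e}  B3 = {a, c, e}
Tree: B1–B2, B2–B3
The largest bag has 3 vertices, giving width 2; this decomposition certifies tw(G) ≤ 2. Since e–d–b–c–a–e is a cycle in G, G is not acyclic. Forests are exactly the graphs of treewidth ≤ 1, so tw(G) ≥ 2. Combining the bounds, tw(G) = 2.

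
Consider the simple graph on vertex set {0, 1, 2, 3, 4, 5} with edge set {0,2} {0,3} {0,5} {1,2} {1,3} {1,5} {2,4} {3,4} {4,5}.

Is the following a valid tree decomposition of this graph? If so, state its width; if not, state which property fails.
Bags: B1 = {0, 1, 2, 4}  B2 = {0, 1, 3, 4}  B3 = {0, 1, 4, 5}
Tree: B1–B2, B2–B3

Checking the three conditions: (i) the bags cover all of {0, 1, 2, 3, 4, 5}; (ii) for each edge, some bag contains both endpoints; (iii) the bags containing any fixed vertex form a subtree. All hold, so the decomposition is valid with width 4 − 1 = 3.

Yes; width 3.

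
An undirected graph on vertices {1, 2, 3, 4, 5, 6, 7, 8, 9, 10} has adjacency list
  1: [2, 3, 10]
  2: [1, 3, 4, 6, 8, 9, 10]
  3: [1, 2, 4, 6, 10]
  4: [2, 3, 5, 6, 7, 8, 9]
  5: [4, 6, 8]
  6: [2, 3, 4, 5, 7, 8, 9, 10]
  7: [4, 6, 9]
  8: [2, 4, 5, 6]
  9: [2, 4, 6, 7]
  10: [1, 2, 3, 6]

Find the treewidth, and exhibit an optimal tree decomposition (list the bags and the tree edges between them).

Every bag has size at most 4, so the width is 4 − 1 = 3 and tw(G) ≤ 3. For the lower bound, the 4 vertices {1, 2, 3, 10} are pairwise adjacent, and any tree decomposition puts a clique entirely inside one bag — forcing width ≥ 3. Therefore the treewidth is 3.

Treewidth 3.
One optimal decomposition is:
Bags: B1 = {2, 3, 6, 10}  B2 = {1, 2, 3, 10}  B3 = {2, 3, 4, 6}  B4 = {2, 4, 6, 8}  B5 = {2, 4, 6, 9}  B6 = {4, 6, 7, 9}  B7 = {4, 5, 6, 8}
Tree: B1–B2, B1–B3, B3–B4, B4–B5, B5–B6, B4–B7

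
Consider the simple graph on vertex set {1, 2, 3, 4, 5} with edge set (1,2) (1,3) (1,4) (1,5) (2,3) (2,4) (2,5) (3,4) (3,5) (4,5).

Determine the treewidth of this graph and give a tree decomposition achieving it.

Treewidth 4.
Bags: B1 = {1, 2, 3, 4, 5}
Tree: (single bag)

With just one bag of size 5, the width is 5 − 1 = 4, so tw(G) ≤ 4. Conversely, {1, 2, 3, 4, 5} is a clique of size 5, and the vertices of any clique must share a bag in every tree decomposition; so some bag has ≥ 5 vertices and tw(G) ≥ 4. Combining the bounds, tw(G) = 4.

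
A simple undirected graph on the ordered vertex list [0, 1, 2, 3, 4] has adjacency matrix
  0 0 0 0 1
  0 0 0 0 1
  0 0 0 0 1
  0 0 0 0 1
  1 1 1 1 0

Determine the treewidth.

1

A width-1 tree decomposition is:
Bags: B1 = {1, 4}  B2 = {3, 4}  B3 = {2, 4}  B4 = {0, 4}
Tree: B1–B2, B1–B3, B2–B4
The largest bag has 2 vertices, giving width 1; this decomposition certifies tw(G) ≤ 1. G has an edge, so its treewidth is at least 1. The upper and lower bounds meet at 1, so that is the treewidth.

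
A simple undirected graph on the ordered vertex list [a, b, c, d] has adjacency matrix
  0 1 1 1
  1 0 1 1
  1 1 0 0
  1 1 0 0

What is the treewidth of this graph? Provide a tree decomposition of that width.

Treewidth 2.
One such decomposition:
Bags: B1 = {a, b, c}  B2 = {a, b, d}
Tree: B1–B2

The largest bag has 3 vertices, giving width 2; this decomposition certifies tw(G) ≤ 2. On the other hand G contains the 3-clique {a, b, d}. A clique must lie in a single bag of any decomposition, so no decomposition can have width below 2. The upper and lower bounds meet at 2, so that is the treewidth.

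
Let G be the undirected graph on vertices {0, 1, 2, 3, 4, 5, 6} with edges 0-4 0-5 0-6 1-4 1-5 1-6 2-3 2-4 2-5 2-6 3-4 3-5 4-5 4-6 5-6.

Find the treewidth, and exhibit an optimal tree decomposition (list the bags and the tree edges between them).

Every bag has size at most 4, so the width is 4 − 1 = 3 and tw(G) ≤ 3. For the lower bound, the 4 vertices {2, 3, 4, 5} are pairwise adjacent, and any tree decomposition puts a clique entirely inside one bag — forcing width ≥ 3. Hence tw(G) = 3 exactly.

Treewidth 3.
Bags: B1 = {2, 3, 4, 5}  B2 = {2, 4, 5, 6}  B3 = {1, 4, 5, 6}  B4 = {0, 4, 5, 6}
Tree: B1–B2, B2–B3, B2–B4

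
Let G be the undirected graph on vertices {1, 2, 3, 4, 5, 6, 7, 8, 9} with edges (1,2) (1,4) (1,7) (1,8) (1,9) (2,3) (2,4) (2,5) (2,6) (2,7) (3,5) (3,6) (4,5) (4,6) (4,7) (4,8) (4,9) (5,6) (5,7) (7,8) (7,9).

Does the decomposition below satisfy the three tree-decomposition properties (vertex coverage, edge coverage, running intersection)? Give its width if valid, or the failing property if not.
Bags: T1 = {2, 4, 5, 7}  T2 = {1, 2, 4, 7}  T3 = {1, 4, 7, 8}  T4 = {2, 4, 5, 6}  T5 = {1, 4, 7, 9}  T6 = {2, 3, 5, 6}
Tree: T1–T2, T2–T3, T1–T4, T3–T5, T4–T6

Vertex coverage: the bags together contain {1, 2, 3, 4, 5, 6, 7, 8, 9}, the full vertex set. Edge coverage: each edge of G has both endpoints in at least one bag. Running intersection: for every vertex, the bags containing it form a connected subtree. All three properties hold, so this is a valid tree decomposition of width max|bag| − 1 = 3, and hence tw(G) ≤ 3.

Yes; width 3.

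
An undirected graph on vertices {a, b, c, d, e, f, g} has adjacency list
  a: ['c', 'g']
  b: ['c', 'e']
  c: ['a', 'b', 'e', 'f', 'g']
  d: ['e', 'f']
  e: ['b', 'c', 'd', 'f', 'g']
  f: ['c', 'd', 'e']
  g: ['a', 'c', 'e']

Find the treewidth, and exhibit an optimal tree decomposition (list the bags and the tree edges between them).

Treewidth 2.
One optimal decomposition is:
Bags: B1 = {c, e, g}  B2 = {c, e, f}  B3 = {b, c, e}  B4 = {a, c, g}  B5 = {d, e, f}
Tree: B1–B2, B1–B3, B1–B4, B2–B5

The largest bag has 3 vertices, giving width 2; this decomposition certifies tw(G) ≤ 2. On the other hand G contains the 3-clique {d, e, f}. A clique must lie in a single bag of any decomposition, so no decomposition can have width below 2. The upper and lower bounds meet at 2, so that is the treewidth.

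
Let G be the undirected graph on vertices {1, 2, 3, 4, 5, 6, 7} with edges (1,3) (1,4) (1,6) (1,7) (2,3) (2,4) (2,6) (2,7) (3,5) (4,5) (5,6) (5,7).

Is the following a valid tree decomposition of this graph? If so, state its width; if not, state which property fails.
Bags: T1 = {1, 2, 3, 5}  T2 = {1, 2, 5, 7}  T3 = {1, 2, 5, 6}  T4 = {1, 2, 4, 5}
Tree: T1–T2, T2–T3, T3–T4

Yes; width 3.

Every vertex of G appears in some bag (union = {1, 2, 3, 4, 5, 6, 7}); every edge is covered by a bag; and for each vertex v the set of bags containing v is connected in the bag tree. The decomposition is therefore valid. The largest bag has 4 vertices, so the width is 3.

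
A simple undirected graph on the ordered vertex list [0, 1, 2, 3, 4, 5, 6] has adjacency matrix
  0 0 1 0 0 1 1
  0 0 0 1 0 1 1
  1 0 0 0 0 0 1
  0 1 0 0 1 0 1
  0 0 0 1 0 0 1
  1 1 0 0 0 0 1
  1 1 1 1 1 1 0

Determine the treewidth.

A width-2 tree decomposition is:
Bags: B1 = {1, 3, 6}  B2 = {3, 4, 6}  B3 = {1, 5, 6}  B4 = {0, 5, 6}  B5 = {0, 2, 6}
Tree: B1–B2, B1–B3, B3–B4, B4–B5
Every bag has size at most 3, so the width is 3 − 1 = 2 and tw(G) ≤ 2. On the other hand G contains the 3-clique {0, 2, 6}. A clique must lie in a single bag of any decomposition, so no decomposition can have width below 2. Therefore the treewidth is 2.

2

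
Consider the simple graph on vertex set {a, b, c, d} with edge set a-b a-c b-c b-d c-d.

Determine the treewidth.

2

A width-2 tree decomposition is:
Bags: B1 = {a, b, c}  B2 = {b, c, d}
Tree: B1–B2
Every bag has size at most 3, so the width is 3 − 1 = 2 and tw(G) ≤ 2. For the lower bound, the 3 vertices {b, c, d} are pairwise adjacent, and any tree decomposition puts a clique entirely inside one bag — forcing width ≥ 2. The upper and lower bounds meet at 2, so that is the treewidth.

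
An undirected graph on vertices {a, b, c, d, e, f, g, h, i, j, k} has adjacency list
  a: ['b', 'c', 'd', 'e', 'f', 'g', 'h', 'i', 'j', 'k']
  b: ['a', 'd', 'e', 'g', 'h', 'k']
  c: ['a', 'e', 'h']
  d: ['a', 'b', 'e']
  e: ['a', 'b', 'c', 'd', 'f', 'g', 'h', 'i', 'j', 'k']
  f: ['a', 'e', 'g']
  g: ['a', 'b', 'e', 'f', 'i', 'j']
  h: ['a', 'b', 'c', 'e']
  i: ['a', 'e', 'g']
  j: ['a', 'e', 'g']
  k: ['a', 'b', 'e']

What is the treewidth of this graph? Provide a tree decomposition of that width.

Treewidth 3.
One optimal decomposition is:
Bags: B1 = {a, b, e, k}  B2 = {a, b, e, g}  B3 = {a, b, d, e}  B4 = {a, b, e, h}  B5 = {a, c, e, h}  B6 = {a, e, f, g}  B7 = {a, e, g, j}  B8 = {a, e, g, i}
Tree: B1–B2, B1–B3, B2–B4, B4–B5, B2–B6, B2–B7, B2–B8

The largest bag has 4 vertices, giving width 3; this decomposition certifies tw(G) ≤ 3. For the lower bound, the 4 vertices {a, b, d, e} are pairwise adjacent, and any tree decomposition puts a clique entirely inside one bag — forcing width ≥ 3. Therefore the treewidth is 3.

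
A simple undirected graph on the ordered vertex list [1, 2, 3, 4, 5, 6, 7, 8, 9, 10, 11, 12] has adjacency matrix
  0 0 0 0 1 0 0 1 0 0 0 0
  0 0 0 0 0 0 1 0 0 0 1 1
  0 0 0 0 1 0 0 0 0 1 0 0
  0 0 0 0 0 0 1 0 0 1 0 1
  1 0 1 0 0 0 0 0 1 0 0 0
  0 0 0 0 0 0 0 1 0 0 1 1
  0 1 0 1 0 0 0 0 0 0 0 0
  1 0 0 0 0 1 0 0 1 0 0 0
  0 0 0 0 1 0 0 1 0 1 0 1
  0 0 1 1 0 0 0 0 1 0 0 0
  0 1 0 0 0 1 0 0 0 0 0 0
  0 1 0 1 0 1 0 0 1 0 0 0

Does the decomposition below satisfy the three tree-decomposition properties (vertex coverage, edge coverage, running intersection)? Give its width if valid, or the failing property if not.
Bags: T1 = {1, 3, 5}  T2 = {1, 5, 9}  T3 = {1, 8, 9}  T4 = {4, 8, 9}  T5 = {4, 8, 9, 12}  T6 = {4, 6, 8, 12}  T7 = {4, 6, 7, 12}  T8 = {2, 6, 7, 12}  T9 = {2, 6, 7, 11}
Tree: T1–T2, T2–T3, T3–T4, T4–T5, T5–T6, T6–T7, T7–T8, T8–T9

A tree decomposition must satisfy three properties: every vertex lies in some bag; for every edge, both endpoints lie together in some bag; and for every vertex, the bags containing it form a connected subtree. Here vertex 10 appears in no bag, so the decomposition is invalid.

No — vertex 10 appears in no bag.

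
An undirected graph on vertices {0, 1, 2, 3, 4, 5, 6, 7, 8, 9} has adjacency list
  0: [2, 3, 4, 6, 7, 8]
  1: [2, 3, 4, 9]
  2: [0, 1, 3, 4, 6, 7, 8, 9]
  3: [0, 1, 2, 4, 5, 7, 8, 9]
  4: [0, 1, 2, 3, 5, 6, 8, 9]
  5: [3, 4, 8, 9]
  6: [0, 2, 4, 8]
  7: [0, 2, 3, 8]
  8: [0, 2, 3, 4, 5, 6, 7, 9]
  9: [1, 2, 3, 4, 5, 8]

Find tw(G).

4

A width-4 tree decomposition is:
Bags: B1 = {2, 3, 4, 8, 9}  B2 = {1, 2, 3, 4, 9}  B3 = {0, 2, 3, 4, 8}  B4 = {3, 4, 5, 8, 9}  B5 = {0, 2, 4, 6, 8}  B6 = {0, 2, 3, 7, 8}
Tree: B1–B2, B1–B3, B1–B4, B3–B5, B3–B6
The largest bag has 5 vertices, giving width 4; this decomposition certifies tw(G) ≤ 4. For the lower bound, the 5 vertices {0, 2, 3, 4, 8} are pairwise adjacent, and any tree decomposition puts a clique entirely inside one bag — forcing width ≥ 4. The upper and lower bounds meet at 4, so that is the treewidth.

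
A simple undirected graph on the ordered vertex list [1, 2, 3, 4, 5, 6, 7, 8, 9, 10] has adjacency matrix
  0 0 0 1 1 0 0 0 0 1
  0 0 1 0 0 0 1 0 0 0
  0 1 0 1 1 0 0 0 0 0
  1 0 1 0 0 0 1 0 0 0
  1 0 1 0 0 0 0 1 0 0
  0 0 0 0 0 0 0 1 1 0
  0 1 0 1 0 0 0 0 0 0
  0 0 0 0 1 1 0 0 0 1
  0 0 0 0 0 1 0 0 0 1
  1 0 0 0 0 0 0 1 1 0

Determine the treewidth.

2

A width-2 tree decomposition is:
Bags: B1 = {6, 9, 10}  B2 = {6, 8, 10}  B3 = {1, 8, 10}  B4 = {1, 5, 8}  B5 = {1, 4, 5}  B6 = {3, 4, 5}  B7 = {3, 4, 7}  B8 = {2, 3, 7}
Tree: B1–B2, B2–B3, B3–B4, B4–B5, B5–B6, B6–B7, B7–B8
The largest bag has 3 vertices, giving width 2; this decomposition certifies tw(G) ≤ 2. For the lower bound, G contains the cycle 9–6–8–10–9, so G is not a forest; only forests have treewidth ≤ 1, hence tw(G) ≥ 2. The upper and lower bounds meet at 2, so that is the treewidth.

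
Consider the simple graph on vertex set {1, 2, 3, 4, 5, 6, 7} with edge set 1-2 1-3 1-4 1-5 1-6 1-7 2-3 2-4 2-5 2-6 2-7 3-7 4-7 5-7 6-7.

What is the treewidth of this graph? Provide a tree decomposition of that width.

Treewidth 3.
One such decomposition:
Bags: B1 = {1, 2, 6, 7}  B2 = {1, 2, 3, 7}  B3 = {1, 2, 5, 7}  B4 = {1, 2, 4, 7}
Tree: B1–B2, B1–B3, B3–B4

Each bag holds 4 vertices, so the decomposition has width 3, which upper-bounds the treewidth. Conversely, {1, 2, 3, 7} is a clique of size 4, and the vertices of any clique must share a bag in every tree decomposition; so some bag has ≥ 4 vertices and tw(G) ≥ 3. Hence tw(G) = 3 exactly.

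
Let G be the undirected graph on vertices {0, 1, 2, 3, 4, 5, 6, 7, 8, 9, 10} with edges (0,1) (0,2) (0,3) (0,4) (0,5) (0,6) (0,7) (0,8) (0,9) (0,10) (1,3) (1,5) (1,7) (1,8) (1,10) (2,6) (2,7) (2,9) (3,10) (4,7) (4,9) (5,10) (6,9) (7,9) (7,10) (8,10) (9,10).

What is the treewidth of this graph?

A width-3 tree decomposition is:
Bags: B1 = {0, 7, 9, 10}  B2 = {0, 1, 7, 10}  B3 = {0, 2, 7, 9}  B4 = {0, 1, 5, 10}  B5 = {0, 1, 3, 10}  B6 = {0, 1, 8, 10}  B7 = {0, 4, 7, 9}  B8 = {0, 2, 6, 9}
Tree: B1–B2, B1–B3, B2–B4, B2–B5, B5–B6, B3–B7, B3–B8
Every bag has size at most 4, so the width is 4 − 1 = 3 and tw(G) ≤ 3. For the lower bound, the 4 vertices {0, 2, 6, 9} are pairwise adjacent, and any tree decomposition puts a clique entirely inside one bag — forcing width ≥ 3. Therefore the treewidth is 3.

3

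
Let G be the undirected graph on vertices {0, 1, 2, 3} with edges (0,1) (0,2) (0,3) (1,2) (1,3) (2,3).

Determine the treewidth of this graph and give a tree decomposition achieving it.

A single bag containing all 4 vertices is trivially a valid decomposition of width 3. Conversely, {0, 1, 2, 3} is a clique of size 4, and the vertices of any clique must share a bag in every tree decomposition; so some bag has ≥ 4 vertices and tw(G) ≥ 3. The upper and lower bounds meet at 3, so that is the treewidth.

Treewidth 3.
One such decomposition:
Bags: B1 = {0, 1, 2, 3}
Tree: (single bag)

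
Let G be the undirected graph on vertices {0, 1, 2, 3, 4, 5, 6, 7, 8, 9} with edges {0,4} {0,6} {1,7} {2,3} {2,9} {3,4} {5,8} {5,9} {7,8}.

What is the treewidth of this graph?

1

A width-1 tree decomposition is:
Bags: B1 = {1, 7}  B2 = {7, 8}  B3 = {5, 8}  B4 = {5, 9}  B5 = {2, 9}  B6 = {2, 3}  B7 = {3, 4}  B8 = {0, 4}  B9 = {0, 6}
Tree: B1–B2, B2–B3, B3–B4, B4–B5, B5–B6, B6–B7, B7–B8, B8–B9
Each bag holds 2 vertices, so the decomposition has width 1, which upper-bounds the treewidth. Since G has at least one edge (e.g. 1–7), it is not an edgeless graph, so tw(G) ≥ 1. Combining the bounds, tw(G) = 1.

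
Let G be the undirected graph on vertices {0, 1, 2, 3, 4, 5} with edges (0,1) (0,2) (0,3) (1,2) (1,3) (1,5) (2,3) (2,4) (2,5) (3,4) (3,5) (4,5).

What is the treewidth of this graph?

A width-3 tree decomposition is:
Bags: B1 = {0, 1, 2, 3}  B2 = {1, 2, 3, 5}  B3 = {2, 3, 4, 5}
Tree: B1–B2, B2–B3
The largest bag has 4 vertices, giving width 3; this decomposition certifies tw(G) ≤ 3. Conversely, {0, 1, 2, 3} is a clique of size 4, and the vertices of any clique must share a bag in every tree decomposition; so some bag has ≥ 4 vertices and tw(G) ≥ 3. Therefore the treewidth is 3.

3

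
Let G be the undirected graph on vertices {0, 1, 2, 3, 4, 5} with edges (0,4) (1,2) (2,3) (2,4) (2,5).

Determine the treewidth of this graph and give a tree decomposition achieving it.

Each bag holds 2 vertices, so the decomposition has width 1, which upper-bounds the treewidth. Any graph with an edge has treewidth ≥ 1, and G has the edge 4–2. The upper and lower bounds meet at 1, so that is the treewidth.

Treewidth 1.
Bags: B1 = {2, 4}  B2 = {2, 5}  B3 = {2, 3}  B4 = {0, 4}  B5 = {1, 2}
Tree: B1–B2, B2–B3, B1–B4, B1–B5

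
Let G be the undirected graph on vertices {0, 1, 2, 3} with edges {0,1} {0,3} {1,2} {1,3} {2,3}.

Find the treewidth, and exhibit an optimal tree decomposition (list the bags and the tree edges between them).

Treewidth 2.
One optimal decomposition is:
Bags: B1 = {1, 2, 3}  B2 = {0, 1, 3}
Tree: B1–B2

Each bag holds 3 vertices, so the decomposition has width 2, which upper-bounds the treewidth. On the other hand G contains the 3-clique {0, 1, 3}. A clique must lie in a single bag of any decomposition, so no decomposition can have width below 2. Hence tw(G) = 2 exactly.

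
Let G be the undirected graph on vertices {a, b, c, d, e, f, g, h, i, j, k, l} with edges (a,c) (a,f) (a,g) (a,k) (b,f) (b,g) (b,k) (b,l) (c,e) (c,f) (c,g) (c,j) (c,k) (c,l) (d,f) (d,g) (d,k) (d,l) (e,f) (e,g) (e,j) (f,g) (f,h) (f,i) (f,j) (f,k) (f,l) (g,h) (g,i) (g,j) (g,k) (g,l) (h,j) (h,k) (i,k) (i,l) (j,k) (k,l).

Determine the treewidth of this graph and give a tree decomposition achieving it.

Treewidth 4.
One optimal decomposition is:
Bags: B1 = {c, f, g, j, k}  B2 = {c, f, g, k, l}  B3 = {f, g, i, k, l}  B4 = {a, c, f, g, k}  B5 = {f, g, h, j, k}  B6 = {c, e, f, g, j}  B7 = {d, f, g, k, l}  B8 = {b, f, g, k, l}
Tree: B1–B2, B2–B3, B2–B4, B1–B5, B1–B6, B2–B7, B7–B8

Every bag has size at most 5, so the width is 5 − 1 = 4 and tw(G) ≤ 4. For the lower bound, the 5 vertices {c, e, f, g, j} are pairwise adjacent, and any tree decomposition puts a clique entirely inside one bag — forcing width ≥ 4. Therefore the treewidth is 4.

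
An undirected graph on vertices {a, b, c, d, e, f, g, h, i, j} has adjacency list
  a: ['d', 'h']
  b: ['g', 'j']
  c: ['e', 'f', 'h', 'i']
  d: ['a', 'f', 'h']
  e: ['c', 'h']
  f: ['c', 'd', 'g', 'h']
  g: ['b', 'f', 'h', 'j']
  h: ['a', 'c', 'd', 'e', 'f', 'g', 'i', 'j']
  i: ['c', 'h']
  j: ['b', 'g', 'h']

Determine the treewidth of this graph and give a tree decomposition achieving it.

Every bag has size at most 3, so the width is 3 − 1 = 2 and tw(G) ≤ 2. Conversely, {d, f, h} is a clique of size 3, and the vertices of any clique must share a bag in every tree decomposition; so some bag has ≥ 3 vertices and tw(G) ≥ 2. The upper and lower bounds meet at 2, so that is the treewidth.

Treewidth 2.
One such decomposition:
Bags: B1 = {d, f, h}  B2 = {f, g, h}  B3 = {c, f, h}  B4 = {a, d, h}  B5 = {c, e, h}  B6 = {g, h, j}  B7 = {b, g, j}  B8 = {c, h, i}
Tree: B1–B2, B2–B3, B1–B4, B3–B5, B2–B6, B6–B7, B3–B8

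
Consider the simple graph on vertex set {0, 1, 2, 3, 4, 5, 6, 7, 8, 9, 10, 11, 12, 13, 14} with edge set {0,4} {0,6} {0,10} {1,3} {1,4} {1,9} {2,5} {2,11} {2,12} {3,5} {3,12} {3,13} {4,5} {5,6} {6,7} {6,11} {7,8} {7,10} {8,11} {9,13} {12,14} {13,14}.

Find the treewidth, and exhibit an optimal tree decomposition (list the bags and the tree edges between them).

Treewidth 3.
Bags: B1 = {0, 7, 8, 10}  B2 = {0, 6, 7, 8}  B3 = {0, 6, 8, 11}  B4 = {0, 4, 6, 11}  B5 = {4, 5, 6, 11}  B6 = {2, 4, 5, 11}  B7 = {1, 2, 4, 5}  B8 = {1, 2, 3, 5}  B9 = {1, 2, 3, 12}  B10 = {1, 3, 9, 12}  B11 = {3, 9, 12, 13}  B12 = {9, 12, 13, 14}
Tree: B1–B2, B2–B3, B3–B4, B4–B5, B5–B6, B6–B7, B7–B8, B8–B9, B9–B10, B10–B11, B11–B12

The largest bag has 4 vertices, giving width 3; this decomposition certifies tw(G) ≤ 3. For the lower bound: the 4 vertex sets {7,8,10}, {0}, {6}, {2,4,5,11} are disjoint, each induces a connected subgraph, and every pair is joined by at least one edge of G. Contracting each set to a single vertex therefore yields K_{4} as a minor, and since treewidth is minor-monotone, tw(G) ≥ tw(K_{4}) = 3. Therefore the treewidth is 3.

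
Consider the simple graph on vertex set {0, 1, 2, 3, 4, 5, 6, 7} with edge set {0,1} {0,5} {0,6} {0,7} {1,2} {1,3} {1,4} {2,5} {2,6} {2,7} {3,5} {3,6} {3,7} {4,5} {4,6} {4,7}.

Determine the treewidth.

A width-4 tree decomposition is:
Bags: B1 = {0, 2, 3, 4, 6}  B2 = {0, 1, 2, 3, 4}  B3 = {0, 2, 3, 4, 7}  B4 = {0, 2, 3, 4, 5}
Tree: B1–B2, B2–B3, B3–B4
Every bag has size at most 5, so the width is 5 − 1 = 4 and tw(G) ≤ 4. For the lower bound: the 5 vertex sets {3,6}, {1,2}, {4,7}, {0}, {5} are disjoint, each induces a connected subgraph, and every pair is joined by at least one edge of G. Contracting each set to a single vertex therefore yields K_{5} as a minor, and since treewidth is minor-monotone, tw(G) ≥ tw(K_{5}) = 4. Combining the bounds, tw(G) = 4.

4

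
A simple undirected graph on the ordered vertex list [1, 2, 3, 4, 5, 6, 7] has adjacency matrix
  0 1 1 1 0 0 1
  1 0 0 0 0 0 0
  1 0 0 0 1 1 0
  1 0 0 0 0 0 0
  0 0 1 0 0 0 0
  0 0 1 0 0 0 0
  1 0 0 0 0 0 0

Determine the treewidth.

1

A width-1 tree decomposition is:
Bags: B1 = {1, 3}  B2 = {3, 5}  B3 = {3, 6}  B4 = {1, 4}  B5 = {1, 7}  B6 = {1, 2}
Tree: B1–B2, B2–B3, B1–B4, B4–B5, B5–B6
Every bag has size at most 2, so the width is 2 − 1 = 1 and tw(G) ≤ 1. Since G has at least one edge (e.g. 1–3), it is not an edgeless graph, so tw(G) ≥ 1. Therefore the treewidth is 1.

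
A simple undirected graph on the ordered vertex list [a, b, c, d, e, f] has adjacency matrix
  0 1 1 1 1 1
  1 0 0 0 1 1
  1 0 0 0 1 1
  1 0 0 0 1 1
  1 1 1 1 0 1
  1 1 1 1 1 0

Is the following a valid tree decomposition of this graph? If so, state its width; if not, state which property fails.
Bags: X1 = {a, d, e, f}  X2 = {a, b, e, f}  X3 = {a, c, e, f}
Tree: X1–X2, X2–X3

Every vertex of G appears in some bag (union = {a, b, c, d, e, f}); every edge is covered by a bag; and for each vertex v the set of bags containing v is connected in the bag tree. The decomposition is therefore valid. The largest bag has 4 vertices, so the width is 3.

Yes; width 3.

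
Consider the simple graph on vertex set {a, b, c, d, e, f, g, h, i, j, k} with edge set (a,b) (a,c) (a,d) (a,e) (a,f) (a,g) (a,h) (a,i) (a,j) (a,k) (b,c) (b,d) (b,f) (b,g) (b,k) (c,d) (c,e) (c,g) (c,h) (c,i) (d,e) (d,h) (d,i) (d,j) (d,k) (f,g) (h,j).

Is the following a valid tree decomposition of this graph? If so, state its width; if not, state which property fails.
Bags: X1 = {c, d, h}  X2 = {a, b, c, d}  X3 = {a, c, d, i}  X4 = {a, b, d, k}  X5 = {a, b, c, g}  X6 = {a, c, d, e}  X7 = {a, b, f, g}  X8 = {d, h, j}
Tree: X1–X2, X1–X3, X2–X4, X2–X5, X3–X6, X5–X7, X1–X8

No — edge (a,h) lies in no bag.

A tree decomposition must satisfy three properties: every vertex lies in some bag; for every edge, both endpoints lie together in some bag; and for every vertex, the bags containing it form a connected subtree. Here edge (a,h) lies in no bag, so the decomposition is invalid.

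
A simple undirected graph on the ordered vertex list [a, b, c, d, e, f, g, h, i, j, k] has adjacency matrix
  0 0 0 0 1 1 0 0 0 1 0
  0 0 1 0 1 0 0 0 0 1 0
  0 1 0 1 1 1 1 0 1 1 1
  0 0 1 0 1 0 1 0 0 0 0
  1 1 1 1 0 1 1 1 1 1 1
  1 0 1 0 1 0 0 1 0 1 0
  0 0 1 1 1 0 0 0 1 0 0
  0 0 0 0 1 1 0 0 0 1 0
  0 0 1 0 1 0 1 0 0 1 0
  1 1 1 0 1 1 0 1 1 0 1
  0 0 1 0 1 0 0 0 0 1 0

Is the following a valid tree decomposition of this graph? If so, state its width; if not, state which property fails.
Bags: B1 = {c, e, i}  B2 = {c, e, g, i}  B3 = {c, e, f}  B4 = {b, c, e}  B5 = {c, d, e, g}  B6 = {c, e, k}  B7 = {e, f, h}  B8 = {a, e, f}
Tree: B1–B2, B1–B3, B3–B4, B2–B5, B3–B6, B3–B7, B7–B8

No — vertex j appears in no bag.

A tree decomposition must satisfy three properties: every vertex lies in some bag; for every edge, both endpoints lie together in some bag; and for every vertex, the bags containing it form a connected subtree. Here vertex j appears in no bag, so the decomposition is invalid.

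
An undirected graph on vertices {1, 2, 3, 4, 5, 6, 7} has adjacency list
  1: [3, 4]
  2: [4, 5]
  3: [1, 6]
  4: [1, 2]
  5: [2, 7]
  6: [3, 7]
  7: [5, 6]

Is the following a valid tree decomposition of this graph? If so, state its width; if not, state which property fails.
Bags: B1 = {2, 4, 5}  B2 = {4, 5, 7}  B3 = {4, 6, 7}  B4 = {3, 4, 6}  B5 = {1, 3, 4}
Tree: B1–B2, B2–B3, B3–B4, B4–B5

Checking the three conditions: (i) the bags cover all of {1, 2, 3, 4, 5, 6, 7}; (ii) for each edge, some bag contains both endpoints; (iii) the bags containing any fixed vertex form a subtree. All hold, so the decomposition is valid with width 3 − 1 = 2.

Yes; width 2.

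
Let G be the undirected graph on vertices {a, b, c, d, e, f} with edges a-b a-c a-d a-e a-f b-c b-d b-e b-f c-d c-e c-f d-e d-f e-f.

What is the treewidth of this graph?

5

A width-5 tree decomposition is:
Bags: B1 = {a, b, c, d, e, f}
Tree: (single bag)
A single bag containing all 6 vertices is trivially a valid decomposition of width 5. On the other hand G contains the 6-clique {a, b, c, d, e, f}. A clique must lie in a single bag of any decomposition, so no decomposition can have width below 5. Therefore the treewidth is 5.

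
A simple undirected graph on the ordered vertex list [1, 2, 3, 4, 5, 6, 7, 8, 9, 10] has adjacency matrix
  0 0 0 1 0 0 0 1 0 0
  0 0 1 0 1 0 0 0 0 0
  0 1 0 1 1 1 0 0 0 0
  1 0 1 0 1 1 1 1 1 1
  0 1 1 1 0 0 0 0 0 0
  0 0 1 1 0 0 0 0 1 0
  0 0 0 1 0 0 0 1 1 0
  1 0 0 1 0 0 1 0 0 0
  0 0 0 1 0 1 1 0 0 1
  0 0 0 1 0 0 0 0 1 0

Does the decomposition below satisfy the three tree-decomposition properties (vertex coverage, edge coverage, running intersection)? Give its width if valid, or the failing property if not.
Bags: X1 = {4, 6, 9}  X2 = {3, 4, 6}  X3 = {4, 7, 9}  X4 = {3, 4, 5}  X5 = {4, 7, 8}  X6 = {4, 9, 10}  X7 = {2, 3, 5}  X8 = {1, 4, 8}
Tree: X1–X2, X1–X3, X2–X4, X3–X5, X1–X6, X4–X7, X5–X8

Checking the three conditions: (i) the bags cover all of {1, 2, 3, 4, 5, 6, 7, 8, 9, 10}; (ii) for each edge, some bag contains both endpoints; (iii) the bags containing any fixed vertex form a subtree. All hold, so the decomposition is valid with width 3 − 1 = 2.

Yes; width 2.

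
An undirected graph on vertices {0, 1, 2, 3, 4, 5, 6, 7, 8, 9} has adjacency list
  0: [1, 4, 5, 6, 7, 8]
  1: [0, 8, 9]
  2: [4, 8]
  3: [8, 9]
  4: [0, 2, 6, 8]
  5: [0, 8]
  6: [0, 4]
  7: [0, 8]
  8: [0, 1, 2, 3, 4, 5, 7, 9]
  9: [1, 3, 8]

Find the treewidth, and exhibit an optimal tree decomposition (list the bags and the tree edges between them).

Each bag holds 3 vertices, so the decomposition has width 2, which upper-bounds the treewidth. Conversely, {0, 1, 8} is a clique of size 3, and the vertices of any clique must share a bag in every tree decomposition; so some bag has ≥ 3 vertices and tw(G) ≥ 2. Combining the bounds, tw(G) = 2.

Treewidth 2.
Bags: B1 = {3, 8, 9}  B2 = {1, 8, 9}  B3 = {0, 1, 8}  B4 = {0, 4, 8}  B5 = {0, 7, 8}  B6 = {2, 4, 8}  B7 = {0, 5, 8}  B8 = {0, 4, 6}
Tree: B1–B2, B2–B3, B3–B4, B3–B5, B4–B6, B4–B7, B4–B8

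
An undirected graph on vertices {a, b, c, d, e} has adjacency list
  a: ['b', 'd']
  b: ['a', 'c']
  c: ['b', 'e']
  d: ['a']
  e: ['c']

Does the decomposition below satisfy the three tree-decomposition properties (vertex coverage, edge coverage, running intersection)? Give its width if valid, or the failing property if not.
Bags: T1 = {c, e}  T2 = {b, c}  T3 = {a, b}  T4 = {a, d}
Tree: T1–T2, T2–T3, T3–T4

Every vertex of G appears in some bag (union = {a, b, c, d, e}); every edge is covered by a bag; and for each vertex v the set of bags containing v is connected in the bag tree. The decomposition is therefore valid. The largest bag has 2 vertices, so the width is 1.

Yes; width 1.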